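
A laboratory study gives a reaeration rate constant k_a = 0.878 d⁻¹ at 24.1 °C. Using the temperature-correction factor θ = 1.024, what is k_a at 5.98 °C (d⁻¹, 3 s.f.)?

k_a(T₂) = k_a(T₁) · θ^(T₂−T₁) = 0.878 × 1.024^(5.98−24.1)
= 0.878 × 1.024^-18.1 = 0.878 × 0.6507 = 0.5713 d⁻¹.

k_a ≈ 0.571 d⁻¹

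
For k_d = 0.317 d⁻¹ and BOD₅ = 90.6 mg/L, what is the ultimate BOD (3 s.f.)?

L₀ ≈ 114 mg/L

BOD₅ = L₀(1 − e^(−5k_d)) ⇒ L₀ = BOD₅ / (1 − e^(−5×0.317))
= 90.6 / (1 − 0.2049) = 90.6 / 0.7951 = 114.0 mg/L.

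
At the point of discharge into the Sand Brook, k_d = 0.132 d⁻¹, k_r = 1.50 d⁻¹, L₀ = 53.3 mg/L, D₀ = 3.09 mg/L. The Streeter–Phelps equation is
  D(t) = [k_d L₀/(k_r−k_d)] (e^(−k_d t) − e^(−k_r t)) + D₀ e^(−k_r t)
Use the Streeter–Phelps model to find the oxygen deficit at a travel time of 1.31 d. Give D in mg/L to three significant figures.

D ≈ 4.04 mg/L

k_d L₀/(k_r−k_d) = 0.132×53.3/(1.50−0.132) = 7.036/1.368 = 5.143 mg/L.
e^(−k_d t) = e^(−0.132×1.310) = 0.8412; e^(−k_r t) = e^(−1.50×1.310) = 0.1402.
D = 5.143 × (0.8412 − 0.1402) + 3.09 × 0.1402 = 3.605 + 0.4331 = 4.039 mg/L.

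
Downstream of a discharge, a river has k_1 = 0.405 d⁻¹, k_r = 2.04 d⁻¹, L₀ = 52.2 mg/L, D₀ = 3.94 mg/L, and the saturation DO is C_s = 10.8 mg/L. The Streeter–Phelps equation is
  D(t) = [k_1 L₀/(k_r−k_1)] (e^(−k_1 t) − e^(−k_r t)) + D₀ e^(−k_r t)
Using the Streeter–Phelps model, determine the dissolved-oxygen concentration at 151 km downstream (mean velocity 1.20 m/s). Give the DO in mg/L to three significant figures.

Travel time t = x/v = 151 km / (1.20 m/s) = 151000 m / 1.20 m/s = 125800 s = 1.456 d.
k_1 L₀/(k_r−k_1) = 0.405×52.2/(2.04−0.405) = 21.14/1.635 = 12.93 mg/L.
e^(−k_1 t) = e^(−0.405×1.456) = 0.5544; e^(−k_r t) = e^(−2.04×1.456) = 0.05125.
D = 12.93 × (0.5544 − 0.05125) + 3.94 × 0.05125 = 6.506 + 0.2019 = 6.708 mg/L.
DO = C_s − D = 10.8 − 6.708 = 4.092 mg/L.

DO ≈ 4.09 mg/L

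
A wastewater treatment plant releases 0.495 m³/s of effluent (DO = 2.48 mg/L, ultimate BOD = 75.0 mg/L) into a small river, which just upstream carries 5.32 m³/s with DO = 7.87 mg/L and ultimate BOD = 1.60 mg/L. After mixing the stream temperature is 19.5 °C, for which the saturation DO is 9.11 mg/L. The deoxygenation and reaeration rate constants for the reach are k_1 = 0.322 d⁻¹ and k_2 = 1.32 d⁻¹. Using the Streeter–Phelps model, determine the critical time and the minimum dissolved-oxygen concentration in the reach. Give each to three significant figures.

t_c ≈ 0.300 d; minimum DO ≈ 7.37 mg/L

Mixed DO = (5.32×7.87 + 0.495×2.48)/(5.32+0.495) = 43.10/5.815 = 7.411 mg/L.
Mixed L₀ = (5.32×1.60 + 0.495×75.0)/(5.815) = 45.64/5.815 = 7.848 mg/L.
Initial deficit D₀ = C_s − DO₀ = 9.11 − 7.411 = 1.699 mg/L.
t_c = (1/0.9980) ln[(1.32/0.322)(1 − 1.699×0.9980/(0.322×7.848))] = 1.002 × ln(1.349) = 0.3001 d.
D_c = (0.322/1.32) × 7.848 × e^(−0.322×0.3001) = 0.2439 × 7.848 × 0.9079 = 1.738 mg/L.
Minimum DO = 9.11 − 1.738 = 7.372 mg/L.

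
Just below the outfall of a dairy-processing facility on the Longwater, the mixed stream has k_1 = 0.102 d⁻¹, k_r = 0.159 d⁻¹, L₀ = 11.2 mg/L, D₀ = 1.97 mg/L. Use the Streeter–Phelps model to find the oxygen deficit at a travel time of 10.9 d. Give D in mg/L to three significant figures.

k_1 L₀/(k_r−k_1) = 0.102×11.2/(0.159−0.102) = 1.142/0.05700 = 20.04 mg/L.
e^(−k_1 t) = e^(−0.102×10.90) = 0.3290; e^(−k_r t) = e^(−0.159×10.90) = 0.1767.
D = 20.04 × (0.3290 − 0.1767) + 1.97 × 0.1767 = 3.051 + 0.3482 = 3.399 mg/L.

D ≈ 3.40 mg/L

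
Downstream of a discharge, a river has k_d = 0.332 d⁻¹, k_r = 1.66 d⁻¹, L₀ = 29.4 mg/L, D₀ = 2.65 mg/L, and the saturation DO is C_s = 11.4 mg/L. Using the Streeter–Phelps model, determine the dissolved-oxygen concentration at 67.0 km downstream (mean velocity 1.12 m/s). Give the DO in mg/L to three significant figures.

DO ≈ 7.05 mg/L

Travel time t = x/v = 67.0 km / (1.12 m/s) = 67000 m / 1.12 m/s = 59820 s = 0.6924 d.
k_d L₀/(k_r−k_d) = 0.332×29.4/(1.66−0.332) = 9.761/1.328 = 7.350 mg/L.
e^(−k_d t) = e^(−0.332×0.6924) = 0.7946; e^(−k_r t) = e^(−1.66×0.6924) = 0.3168.
D = 7.350 × (0.7946 − 0.3168) + 2.65 × 0.3168 = 3.512 + 0.8396 = 4.351 mg/L.
DO = C_s − D = 11.4 − 4.351 = 7.049 mg/L.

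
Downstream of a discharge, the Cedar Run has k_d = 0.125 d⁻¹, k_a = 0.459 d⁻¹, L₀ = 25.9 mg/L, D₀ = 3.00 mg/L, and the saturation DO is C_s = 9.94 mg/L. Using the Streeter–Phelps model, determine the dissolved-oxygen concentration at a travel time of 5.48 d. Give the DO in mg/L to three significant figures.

DO ≈ 5.59 mg/L

k_d L₀/(k_a−k_d) = 0.125×25.9/(0.459−0.125) = 3.237/0.3340 = 9.693 mg/L.
e^(−k_d t) = e^(−0.125×5.480) = 0.5041; e^(−k_a t) = e^(−0.459×5.480) = 0.08084.
D = 9.693 × (0.5041 − 0.08084) + 3.00 × 0.08084 = 4.103 + 0.2425 = 4.345 mg/L.
DO = C_s − D = 9.94 − 4.345 = 5.595 mg/L.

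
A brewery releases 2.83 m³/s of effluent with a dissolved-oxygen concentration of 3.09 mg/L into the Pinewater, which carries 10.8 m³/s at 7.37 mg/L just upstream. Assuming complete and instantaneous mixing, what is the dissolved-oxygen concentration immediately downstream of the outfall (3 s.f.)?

6.48 mg/L

Flow-weighted mixing: C = (Q_r C_r + Q_w C_w)/(Q_r + Q_w)
= (10.8×7.37 + 2.83×3.09)/(10.8 + 2.83) = 88.34/13.63 = 6.481 mg/L.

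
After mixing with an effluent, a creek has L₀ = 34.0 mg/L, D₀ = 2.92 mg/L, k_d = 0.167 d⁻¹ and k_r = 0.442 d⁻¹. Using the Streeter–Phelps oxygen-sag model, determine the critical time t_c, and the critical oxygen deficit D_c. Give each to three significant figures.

t_c ≈ 2.98 d; D_c ≈ 7.80 mg/L

At the critical point dD/dt = 0, so k_d L₀ e^(−k_d t) = k_r D. Substituting D(t) from the Streeter–Phelps equation and solving for t gives
t_c = ln[(k_r/k_d)(1 − D₀(k_r−k_d)/(k_d L₀))] / (k_r−k_d).
Here k_r−k_d = 0.2750 d⁻¹ and 1 − D₀(k_r−k_d)/(k_d L₀) = 1 − 2.92×0.2750/(0.167×34.0) = 0.8586, so
t_c = ln(2.647 × 0.8586) / 0.2750 = 0.8208 / 0.2750 = 2.985 d.
D_c = (k_d/k_r) L₀ e^(−k_d t_c) = (0.167/0.442) × 34.0 × e^(−0.167×2.985) = 0.3778 × 34.0 × 0.6075 = 7.804 mg/L.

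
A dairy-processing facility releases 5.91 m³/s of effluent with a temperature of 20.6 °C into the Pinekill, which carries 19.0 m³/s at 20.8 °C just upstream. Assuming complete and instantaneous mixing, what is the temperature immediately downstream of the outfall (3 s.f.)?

Flow-weighted mixing: C = (Q_r C_r + Q_w C_w)/(Q_r + Q_w)
= (19.0×20.8 + 5.91×20.6)/(19.0 + 5.91) = 516.9/24.91 = 20.75 °C.

20.8 °C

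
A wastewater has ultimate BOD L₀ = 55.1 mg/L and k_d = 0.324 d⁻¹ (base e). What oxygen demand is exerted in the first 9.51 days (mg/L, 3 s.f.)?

y ≈ 52.6 mg/L

y_t = L₀(1 − e^(−k_d t)) = 55.1 × (1 − e^(−0.324×9.51))
= 55.1 × (1 − 0.04590) = 55.1 × 0.9541 = 52.57 mg/L.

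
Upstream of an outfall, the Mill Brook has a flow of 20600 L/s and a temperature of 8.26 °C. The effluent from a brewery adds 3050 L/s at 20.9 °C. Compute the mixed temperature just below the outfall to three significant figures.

9.89 °C

Flow-weighted mixing: C = (Q_r C_r + Q_w C_w)/(Q_r + Q_w)
= (20600×8.26 + 3050×20.9)/(20600 + 3050) = 233900/23650 = 9.890 °C.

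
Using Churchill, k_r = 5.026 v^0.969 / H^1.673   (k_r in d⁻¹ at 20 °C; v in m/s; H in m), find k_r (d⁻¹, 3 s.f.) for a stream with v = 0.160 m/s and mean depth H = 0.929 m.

k_r ≈ 0.963 d⁻¹

k_r = 5.026 × 0.160^0.969 / 0.929^1.673 = 5.026 × 0.1694 / 0.8841 = 0.9628 d⁻¹.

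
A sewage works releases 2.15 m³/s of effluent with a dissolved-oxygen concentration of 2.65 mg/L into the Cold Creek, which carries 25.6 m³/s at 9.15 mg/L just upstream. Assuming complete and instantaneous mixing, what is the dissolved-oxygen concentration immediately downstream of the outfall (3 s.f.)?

8.65 mg/L

Flow-weighted mixing: C = (Q_r C_r + Q_w C_w)/(Q_r + Q_w)
= (25.6×9.15 + 2.15×2.65)/(25.6 + 2.15) = 239.9/27.75 = 8.646 mg/L.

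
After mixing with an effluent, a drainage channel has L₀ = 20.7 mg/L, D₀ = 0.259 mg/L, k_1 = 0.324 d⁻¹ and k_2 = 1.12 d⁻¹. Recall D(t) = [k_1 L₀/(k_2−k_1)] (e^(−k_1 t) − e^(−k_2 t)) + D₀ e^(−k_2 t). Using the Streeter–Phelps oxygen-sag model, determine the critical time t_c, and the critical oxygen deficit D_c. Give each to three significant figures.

At the critical point dD/dt = 0, so k_1 L₀ e^(−k_1 t) = k_2 D. Substituting D(t) from the Streeter–Phelps equation and solving for t gives
t_c = ln[(k_2/k_1)(1 − D₀(k_2−k_1)/(k_1 L₀))] / (k_2−k_1).
Here k_2−k_1 = 0.7960 d⁻¹ and 1 − D₀(k_2−k_1)/(k_1 L₀) = 1 − 0.259×0.7960/(0.324×20.7) = 0.9693, so
t_c = ln(3.457 × 0.9693) / 0.7960 = 1.209 / 0.7960 = 1.519 d.
L(t_c) = L₀ e^(−k_1 t_c) = 20.7 × 0.6113 = 12.65 mg/L, and at the critical point k_2 D_c = k_1 L, so D_c = (0.324/1.12) × 12.65 = 3.661 mg/L.

t_c ≈ 1.52 d; D_c ≈ 3.66 mg/L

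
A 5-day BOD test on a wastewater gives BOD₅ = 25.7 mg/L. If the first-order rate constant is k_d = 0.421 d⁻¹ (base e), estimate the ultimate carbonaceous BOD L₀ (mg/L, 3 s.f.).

BOD₅ = L₀(1 − e^(−5k_d)) ⇒ L₀ = BOD₅ / (1 − e^(−5×0.421))
= 25.7 / (1 − 0.1218) = 25.7 / 0.8782 = 29.27 mg/L.

L₀ ≈ 29.3 mg/L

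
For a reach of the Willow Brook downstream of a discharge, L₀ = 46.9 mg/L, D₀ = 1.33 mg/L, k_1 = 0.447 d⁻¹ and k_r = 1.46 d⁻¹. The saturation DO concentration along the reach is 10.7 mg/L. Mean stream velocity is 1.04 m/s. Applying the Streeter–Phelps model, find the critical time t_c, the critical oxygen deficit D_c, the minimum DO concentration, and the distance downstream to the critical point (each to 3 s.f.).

t_c = [1/(k_r−k_1)] ln[(k_r/k_1)(1 − D₀(k_r−k_1)/(k_1 L₀))]
= [1/(1.46−0.447)] ln[(1.46/0.447)(1 − 1.33×1.013/(0.447×46.9))]
= (1/1.013) ln[3.266 × 0.9357] = 0.9872 × ln(3.056) = 0.9872 × 1.117 = 1.103 d.
L(t_c) = L₀ e^(−k_1 t_c) = 46.9 × 0.6108 = 28.65 mg/L, and at the critical point k_r D_c = k_1 L, so D_c = (0.447/1.46) × 28.65 = 8.771 mg/L.
Minimum DO = C_s − D_c = 10.7 − 8.771 = 1.929 mg/L.
x_c = v t_c = 1.04 m/s × 1.103 d × 86400 s/d = 99100 m ≈ 99.1 km.

t_c ≈ 1.10 d; D_c ≈ 8.77 mg/L; min DO ≈ 1.93 mg/L; x_c ≈ 99.1 km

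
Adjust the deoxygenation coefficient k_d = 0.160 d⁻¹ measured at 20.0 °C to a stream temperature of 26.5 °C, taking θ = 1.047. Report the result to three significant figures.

k_d(T₂) = k_d(T₁) · θ^(T₂−T₁) = 0.160 × 1.047^(26.5−20.0)
= 0.160 × 1.047^6.50 = 0.160 × 1.348 = 0.2157 d⁻¹.

k_d ≈ 0.216 d⁻¹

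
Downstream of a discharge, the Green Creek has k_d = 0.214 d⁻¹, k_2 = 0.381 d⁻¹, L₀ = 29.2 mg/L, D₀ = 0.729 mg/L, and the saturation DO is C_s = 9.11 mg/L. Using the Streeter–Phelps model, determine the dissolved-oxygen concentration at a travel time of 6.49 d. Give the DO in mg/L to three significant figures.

DO ≈ 2.87 mg/L

k_d L₀/(k_2−k_d) = 0.214×29.2/(0.381−0.214) = 6.249/0.1670 = 37.42 mg/L.
e^(−k_d t) = e^(−0.214×6.490) = 0.2494; e^(−k_2 t) = e^(−0.381×6.490) = 0.08436.
D = 37.42 × (0.2494 − 0.08436) + 0.729 × 0.08436 = 6.174 + 0.06150 = 6.236 mg/L.
DO = C_s − D = 9.11 − 6.236 = 2.874 mg/L.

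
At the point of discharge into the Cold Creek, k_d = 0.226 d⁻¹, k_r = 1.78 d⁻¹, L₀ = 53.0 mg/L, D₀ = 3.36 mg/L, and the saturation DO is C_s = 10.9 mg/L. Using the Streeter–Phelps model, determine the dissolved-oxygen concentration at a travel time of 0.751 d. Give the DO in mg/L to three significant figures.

DO ≈ 5.54 mg/L

k_d L₀/(k_r−k_d) = 0.226×53.0/(1.78−0.226) = 11.98/1.554 = 7.708 mg/L.
e^(−k_d t) = e^(−0.226×0.7510) = 0.8439; e^(−k_r t) = e^(−1.78×0.7510) = 0.2627.
D = 7.708 × (0.8439 − 0.2627) + 3.36 × 0.2627 = 4.480 + 0.8826 = 5.362 mg/L.
DO = C_s − D = 10.9 − 5.362 = 5.538 mg/L.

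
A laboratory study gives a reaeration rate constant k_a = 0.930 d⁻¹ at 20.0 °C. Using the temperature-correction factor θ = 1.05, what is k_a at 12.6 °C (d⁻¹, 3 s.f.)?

k_a(T₂) = k_a(T₁) · θ^(T₂−T₁) = 0.930 × 1.05^(12.6−20.0)
= 0.930 × 1.05^-7.40 = 0.930 × 0.6969 = 0.6482 d⁻¹.

k_a ≈ 0.648 d⁻¹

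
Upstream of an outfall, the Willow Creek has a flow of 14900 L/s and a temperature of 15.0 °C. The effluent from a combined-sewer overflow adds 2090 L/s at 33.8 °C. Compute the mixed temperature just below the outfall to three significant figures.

17.3 °C

Flow-weighted mixing: C = (Q_r C_r + Q_w C_w)/(Q_r + Q_w)
= (14900×15.0 + 2090×33.8)/(14900 + 2090) = 294100/16990 = 17.31 °C.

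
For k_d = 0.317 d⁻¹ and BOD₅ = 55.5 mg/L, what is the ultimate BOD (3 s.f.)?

L₀ ≈ 69.8 mg/L

BOD₅ = L₀(1 − e^(−5k_d)) ⇒ L₀ = BOD₅ / (1 − e^(−5×0.317))
= 55.5 / (1 − 0.2049) = 55.5 / 0.7951 = 69.81 mg/L.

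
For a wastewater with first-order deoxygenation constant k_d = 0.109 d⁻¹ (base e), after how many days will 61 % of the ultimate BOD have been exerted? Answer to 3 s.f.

y/L₀ = 1 − e^(−k_d t) = 0.61 ⇒ e^(−k_d t) = 0.390
t = −ln(0.390) / 0.109 = 0.9416 / 0.109 = 8.639 d.

t ≈ 8.64 d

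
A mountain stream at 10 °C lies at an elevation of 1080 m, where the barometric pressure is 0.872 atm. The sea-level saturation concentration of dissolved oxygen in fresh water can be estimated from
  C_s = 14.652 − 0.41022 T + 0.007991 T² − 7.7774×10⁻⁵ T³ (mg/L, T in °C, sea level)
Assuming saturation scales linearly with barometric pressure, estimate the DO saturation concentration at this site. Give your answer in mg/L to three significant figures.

C_s ≈ 9.83 mg/L

At sea level: C_s = 14.652 − 0.41022×10 + 0.007991×10² − 7.7774×10⁻⁵×10³ = 11.27 mg/L.
Pressure correction: C_s' = 11.27 × 0.872 = 9.828 mg/L.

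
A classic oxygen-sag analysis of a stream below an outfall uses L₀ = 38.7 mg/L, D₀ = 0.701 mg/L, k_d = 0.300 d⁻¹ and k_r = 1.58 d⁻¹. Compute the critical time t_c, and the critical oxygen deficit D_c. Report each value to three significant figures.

t_c ≈ 1.24 d; D_c ≈ 5.07 mg/L

t_c = [1/(k_r−k_d)] ln[(k_r/k_d)(1 − D₀(k_r−k_d)/(k_d L₀))]
= [1/(1.58−0.300)] ln[(1.58/0.300)(1 − 0.701×1.280/(0.300×38.7))]
= (1/1.280) ln[5.267 × 0.9227] = 0.7812 × ln(4.860) = 0.7812 × 1.581 = 1.235 d.
L(t_c) = L₀ e^(−k_d t_c) = 38.7 × 0.6904 = 26.72 mg/L, and at the critical point k_r D_c = k_d L, so D_c = (0.300/1.58) × 26.72 = 5.073 mg/L.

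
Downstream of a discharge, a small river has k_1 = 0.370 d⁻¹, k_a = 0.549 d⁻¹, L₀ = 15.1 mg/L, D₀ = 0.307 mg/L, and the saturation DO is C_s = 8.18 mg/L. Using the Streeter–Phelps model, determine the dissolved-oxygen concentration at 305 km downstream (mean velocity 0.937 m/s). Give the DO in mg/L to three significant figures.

Travel time t = x/v = 305 km / (0.937 m/s) = 305000 m / 0.937 m/s = 325500 s = 3.767 d.
k_1 L₀/(k_a−k_1) = 0.370×15.1/(0.549−0.370) = 5.587/0.1790 = 31.21 mg/L.
e^(−k_1 t) = e^(−0.370×3.767) = 0.2481; e^(−k_a t) = e^(−0.549×3.767) = 0.1264.
D = 31.21 × (0.2481 − 0.1264) + 0.307 × 0.1264 = 3.798 + 0.03880 = 3.837 mg/L.
DO = C_s − D = 8.18 − 3.837 = 4.343 mg/L.

DO ≈ 4.34 mg/L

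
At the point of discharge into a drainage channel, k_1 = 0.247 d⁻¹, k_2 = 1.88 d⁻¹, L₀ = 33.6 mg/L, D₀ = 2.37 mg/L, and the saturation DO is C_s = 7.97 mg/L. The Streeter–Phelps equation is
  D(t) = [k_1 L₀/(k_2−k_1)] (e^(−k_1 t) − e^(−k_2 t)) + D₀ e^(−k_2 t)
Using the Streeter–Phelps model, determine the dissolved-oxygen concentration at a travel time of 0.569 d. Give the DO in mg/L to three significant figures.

DO ≈ 4.48 mg/L

k_1 L₀/(k_2−k_1) = 0.247×33.6/(1.88−0.247) = 8.299/1.633 = 5.082 mg/L.
e^(−k_1 t) = e^(−0.247×0.5690) = 0.8689; e^(−k_2 t) = e^(−1.88×0.5690) = 0.3431.
D = 5.082 × (0.8689 − 0.3431) + 2.37 × 0.3431 = 2.672 + 0.8132 = 3.485 mg/L.
DO = C_s − D = 7.97 − 3.485 = 4.485 mg/L.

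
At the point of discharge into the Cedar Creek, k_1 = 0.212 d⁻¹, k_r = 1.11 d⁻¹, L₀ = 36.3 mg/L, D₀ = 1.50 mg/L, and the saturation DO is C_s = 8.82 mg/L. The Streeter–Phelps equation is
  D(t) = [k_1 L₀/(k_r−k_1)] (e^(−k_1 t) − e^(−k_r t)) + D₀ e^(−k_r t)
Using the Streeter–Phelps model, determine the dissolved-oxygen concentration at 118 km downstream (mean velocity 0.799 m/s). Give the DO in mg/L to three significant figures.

Travel time t = x/v = 118 km / (0.799 m/s) = 118000 m / 0.799 m/s = 147700 s = 1.709 d.
k_1 L₀/(k_r−k_1) = 0.212×36.3/(1.11−0.212) = 7.696/0.8980 = 8.570 mg/L.
e^(−k_1 t) = e^(−0.212×1.709) = 0.6960; e^(−k_r t) = e^(−1.11×1.709) = 0.1500.
D = 8.570 × (0.6960 − 0.1500) + 1.50 × 0.1500 = 4.680 + 0.2250 = 4.904 mg/L.
DO = C_s − D = 8.82 − 4.904 = 3.916 mg/L.

DO ≈ 3.92 mg/L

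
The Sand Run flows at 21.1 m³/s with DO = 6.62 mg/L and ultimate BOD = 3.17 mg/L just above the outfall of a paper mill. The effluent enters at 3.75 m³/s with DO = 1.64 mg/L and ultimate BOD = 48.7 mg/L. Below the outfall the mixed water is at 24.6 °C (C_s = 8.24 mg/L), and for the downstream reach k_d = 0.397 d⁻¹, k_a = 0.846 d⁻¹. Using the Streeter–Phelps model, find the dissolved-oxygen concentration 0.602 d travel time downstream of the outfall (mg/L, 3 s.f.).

Mixed DO = (21.1×6.62 + 3.75×1.64)/(21.1+3.75) = 145.8/24.85 = 5.868 mg/L.
Mixed L₀ = (21.1×3.17 + 3.75×48.7)/(24.85) = 249.5/24.85 = 10.04 mg/L.
Initial deficit D₀ = C_s − DO₀ = 8.24 − 5.868 = 2.372 mg/L.
D(0.602) = [0.397×10.04/(0.846−0.397)](e^(−0.397×0.602) − e^(−0.846×0.602)) + 2.372 e^(−0.846×0.602)
= 8.878 × (0.7874 − 0.6009) + 2.372 × 0.6009 = 3.081 mg/L.
DO = 8.24 − 3.081 = 5.159 mg/L.

DO ≈ 5.16 mg/L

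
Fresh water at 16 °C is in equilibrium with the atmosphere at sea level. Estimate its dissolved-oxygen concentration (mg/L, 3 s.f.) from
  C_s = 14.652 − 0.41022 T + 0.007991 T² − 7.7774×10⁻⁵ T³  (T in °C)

C_s ≈ 9.82 mg/L

C_s = 14.652 − 0.41022×16 + 0.007991×16² − 7.7774×10⁻⁵×16³ = 9.816 mg/L.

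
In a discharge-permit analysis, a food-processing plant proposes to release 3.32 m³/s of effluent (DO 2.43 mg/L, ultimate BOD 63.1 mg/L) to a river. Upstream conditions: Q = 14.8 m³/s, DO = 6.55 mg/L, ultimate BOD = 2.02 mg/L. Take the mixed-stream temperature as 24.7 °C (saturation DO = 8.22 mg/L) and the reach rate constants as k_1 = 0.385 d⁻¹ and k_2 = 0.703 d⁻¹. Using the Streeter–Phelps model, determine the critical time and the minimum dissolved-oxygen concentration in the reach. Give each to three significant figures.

Mixed DO = (14.8×6.55 + 3.32×2.43)/(14.8+3.32) = 105.0/18.12 = 5.795 mg/L.
Mixed L₀ = (14.8×2.02 + 3.32×63.1)/(18.12) = 239.4/18.12 = 13.21 mg/L.
Initial deficit D₀ = C_s − DO₀ = 8.22 − 5.795 = 2.425 mg/L.
t_c = (1/0.3180) ln[(0.703/0.385)(1 − 2.425×0.3180/(0.385×13.21))] = 3.145 × ln(1.549) = 1.376 d.
D_c = (0.385/0.703) × 13.21 × e^(−0.385×1.376) = 0.5477 × 13.21 × 0.5886 = 4.259 mg/L.
Minimum DO = 8.22 − 4.259 = 3.961 mg/L.

t_c ≈ 1.38 d; minimum DO ≈ 3.96 mg/L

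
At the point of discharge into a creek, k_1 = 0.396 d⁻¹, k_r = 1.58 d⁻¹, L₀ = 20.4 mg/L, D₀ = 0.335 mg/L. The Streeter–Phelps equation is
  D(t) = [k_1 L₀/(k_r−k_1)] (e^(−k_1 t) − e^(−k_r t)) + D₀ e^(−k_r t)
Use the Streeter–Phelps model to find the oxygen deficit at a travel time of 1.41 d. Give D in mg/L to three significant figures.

D ≈ 3.20 mg/L

k_1 L₀/(k_r−k_1) = 0.396×20.4/(1.58−0.396) = 8.078/1.184 = 6.823 mg/L.
e^(−k_1 t) = e^(−0.396×1.410) = 0.5721; e^(−k_r t) = e^(−1.58×1.410) = 0.1078.
D = 6.823 × (0.5721 − 0.1078) + 0.335 × 0.1078 = 3.168 + 0.03610 = 3.205 mg/L.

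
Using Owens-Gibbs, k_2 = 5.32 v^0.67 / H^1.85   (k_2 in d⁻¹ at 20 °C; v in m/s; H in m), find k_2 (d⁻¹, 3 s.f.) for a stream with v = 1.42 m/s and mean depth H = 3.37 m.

k_2 ≈ 0.711 d⁻¹

k_2 = 5.32 × 1.42^0.67 / 3.37^1.85 = 5.32 × 1.265 / 9.465 = 0.7109 d⁻¹.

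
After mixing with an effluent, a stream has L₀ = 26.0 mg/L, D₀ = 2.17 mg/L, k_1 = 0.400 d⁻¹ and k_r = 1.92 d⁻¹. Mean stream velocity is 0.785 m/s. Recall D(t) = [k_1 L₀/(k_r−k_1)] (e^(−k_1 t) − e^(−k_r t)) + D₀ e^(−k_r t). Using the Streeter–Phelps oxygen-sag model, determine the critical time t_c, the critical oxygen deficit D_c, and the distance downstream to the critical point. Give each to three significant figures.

t_c = [1/(k_r−k_1)] ln[(k_r/k_1)(1 − D₀(k_r−k_1)/(k_1 L₀))]
= [1/(1.92−0.400)] ln[(1.92/0.400)(1 − 2.17×1.520/(0.400×26.0))]
= (1/1.520) ln[4.800 × 0.6828] = 0.6579 × ln(3.278) = 0.6579 × 1.187 = 0.7810 d.
L(t_c) = L₀ e^(−k_1 t_c) = 26.0 × 0.7317 = 19.02 mg/L, and at the critical point k_r D_c = k_1 L, so D_c = (0.400/1.92) × 19.02 = 3.963 mg/L.
x_c = v t_c = 0.785 m/s × 0.7810 d × 86400 s/d = 52970 m ≈ 53.0 km.

t_c ≈ 0.781 d; D_c ≈ 3.96 mg/L; x_c ≈ 53.0 km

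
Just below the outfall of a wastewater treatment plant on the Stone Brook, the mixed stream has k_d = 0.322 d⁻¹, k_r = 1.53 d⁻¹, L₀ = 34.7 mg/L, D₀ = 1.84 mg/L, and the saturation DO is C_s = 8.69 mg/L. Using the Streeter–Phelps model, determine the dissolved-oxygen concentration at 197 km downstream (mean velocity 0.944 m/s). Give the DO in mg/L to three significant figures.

DO ≈ 4.62 mg/L

Travel time t = x/v = 197 km / (0.944 m/s) = 197000 m / 0.944 m/s = 208700 s = 2.415 d.
k_d L₀/(k_r−k_d) = 0.322×34.7/(1.53−0.322) = 11.17/1.208 = 9.250 mg/L.
e^(−k_d t) = e^(−0.322×2.415) = 0.4594; e^(−k_r t) = e^(−1.53×2.415) = 0.02484.
D = 9.250 × (0.4594 − 0.02484) + 1.84 × 0.02484 = 4.020 + 0.04570 = 4.066 mg/L.
DO = C_s − D = 8.69 − 4.066 = 4.624 mg/L.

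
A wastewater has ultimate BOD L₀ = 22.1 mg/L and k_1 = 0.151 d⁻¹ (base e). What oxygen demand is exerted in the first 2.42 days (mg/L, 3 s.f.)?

y_t = L₀(1 − e^(−k_1 t)) = 22.1 × (1 − e^(−0.151×2.42))
= 22.1 × (1 − 0.6939) = 22.1 × 0.3061 = 6.765 mg/L.

y ≈ 6.76 mg/L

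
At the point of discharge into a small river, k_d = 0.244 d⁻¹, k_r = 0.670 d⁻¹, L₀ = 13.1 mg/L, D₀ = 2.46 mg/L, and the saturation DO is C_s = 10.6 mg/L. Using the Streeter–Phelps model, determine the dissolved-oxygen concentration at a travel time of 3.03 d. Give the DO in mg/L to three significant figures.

DO ≈ 7.68 mg/L

k_d L₀/(k_r−k_d) = 0.244×13.1/(0.670−0.244) = 3.196/0.4260 = 7.503 mg/L.
e^(−k_d t) = e^(−0.244×3.030) = 0.4774; e^(−k_r t) = e^(−0.670×3.030) = 0.1313.
D = 7.503 × (0.4774 − 0.1313) + 2.46 × 0.1313 = 2.597 + 0.3231 = 2.920 mg/L.
DO = C_s − D = 10.6 − 2.920 = 7.680 mg/L.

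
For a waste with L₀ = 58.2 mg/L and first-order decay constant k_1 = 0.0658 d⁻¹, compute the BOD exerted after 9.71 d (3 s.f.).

y ≈ 27.5 mg/L

y_t = L₀(1 − e^(−k_1 t)) = 58.2 × (1 − e^(−0.0658×9.71))
= 58.2 × (1 − 0.5279) = 58.2 × 0.4721 = 27.48 mg/L.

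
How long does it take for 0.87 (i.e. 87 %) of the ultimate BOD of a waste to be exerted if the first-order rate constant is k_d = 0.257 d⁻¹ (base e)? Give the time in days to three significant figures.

y/L₀ = 1 − e^(−k_d t) = 0.87 ⇒ e^(−k_d t) = 0.130
t = −ln(0.130) / 0.257 = 2.040 / 0.257 = 7.939 d.

t ≈ 7.94 d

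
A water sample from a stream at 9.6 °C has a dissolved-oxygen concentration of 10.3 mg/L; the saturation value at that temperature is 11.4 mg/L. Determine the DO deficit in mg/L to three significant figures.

D = C_s − C = 11.4 − 10.3 = 1.10 mg/L.

D ≈ 1.10 mg/L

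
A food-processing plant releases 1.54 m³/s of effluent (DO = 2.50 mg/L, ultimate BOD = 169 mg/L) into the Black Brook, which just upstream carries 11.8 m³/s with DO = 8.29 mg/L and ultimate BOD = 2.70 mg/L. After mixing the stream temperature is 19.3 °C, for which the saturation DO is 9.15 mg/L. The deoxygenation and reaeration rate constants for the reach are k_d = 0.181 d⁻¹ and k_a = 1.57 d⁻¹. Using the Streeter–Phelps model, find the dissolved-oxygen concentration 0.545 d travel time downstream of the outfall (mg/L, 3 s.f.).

Mixed DO = (11.8×8.29 + 1.54×2.50)/(11.8+1.54) = 101.7/13.34 = 7.622 mg/L.
Mixed L₀ = (11.8×2.70 + 1.54×169)/(13.34) = 292.1/13.34 = 21.90 mg/L.
Initial deficit D₀ = C_s − DO₀ = 9.15 − 7.622 = 1.528 mg/L.
D(0.545) = [0.181×21.90/(1.57−0.181)](e^(−0.181×0.545) − e^(−1.57×0.545)) + 1.528 e^(−1.57×0.545)
= 2.854 × (0.9061 − 0.4250) + 1.528 × 0.4250 = 2.022 mg/L.
DO = 9.15 − 2.022 = 7.128 mg/L.

DO ≈ 7.13 mg/L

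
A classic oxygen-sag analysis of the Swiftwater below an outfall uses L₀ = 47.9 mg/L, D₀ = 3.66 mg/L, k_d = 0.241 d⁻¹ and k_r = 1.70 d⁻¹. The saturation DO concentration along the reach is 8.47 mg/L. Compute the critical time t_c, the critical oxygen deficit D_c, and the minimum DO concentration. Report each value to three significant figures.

t_c ≈ 0.913 d; D_c ≈ 5.45 mg/L; min DO ≈ 3.02 mg/L

t_c = [1/(k_r−k_d)] ln[(k_r/k_d)(1 − D₀(k_r−k_d)/(k_d L₀))]
= [1/(1.70−0.241)] ln[(1.70/0.241)(1 − 3.66×1.459/(0.241×47.9))]
= (1/1.459) ln[7.054 × 0.5374] = 0.6854 × ln(3.791) = 0.6854 × 1.333 = 0.9134 d.
L(t_c) = L₀ e^(−k_d t_c) = 47.9 × 0.8024 = 38.44 mg/L, and at the critical point k_r D_c = k_d L, so D_c = (0.241/1.70) × 38.44 = 5.449 mg/L.
Minimum DO = C_s − D_c = 8.47 − 5.449 = 3.021 mg/L.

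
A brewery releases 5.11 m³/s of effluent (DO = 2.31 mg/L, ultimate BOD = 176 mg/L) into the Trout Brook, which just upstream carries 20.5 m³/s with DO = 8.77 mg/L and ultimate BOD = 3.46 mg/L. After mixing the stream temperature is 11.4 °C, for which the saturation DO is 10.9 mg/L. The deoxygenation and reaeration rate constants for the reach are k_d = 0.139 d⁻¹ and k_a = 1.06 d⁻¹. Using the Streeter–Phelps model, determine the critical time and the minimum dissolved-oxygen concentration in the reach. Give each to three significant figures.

t_c ≈ 1.22 d; minimum DO ≈ 6.70 mg/L

Mixed DO = (20.5×8.77 + 5.11×2.31)/(20.5+5.11) = 191.6/25.61 = 7.481 mg/L.
Mixed L₀ = (20.5×3.46 + 5.11×176)/(25.61) = 970.3/25.61 = 37.89 mg/L.
Initial deficit D₀ = C_s − DO₀ = 10.9 − 7.481 = 3.419 mg/L.
t_c = (1/0.9210) ln[(1.06/0.139)(1 − 3.419×0.9210/(0.139×37.89))] = 1.086 × ln(3.066) = 1.217 d.
D_c = (0.139/1.06) × 37.89 × e^(−0.139×1.217) = 0.1311 × 37.89 × 0.8444 = 4.195 mg/L.
Minimum DO = 10.9 − 4.195 = 6.705 mg/L.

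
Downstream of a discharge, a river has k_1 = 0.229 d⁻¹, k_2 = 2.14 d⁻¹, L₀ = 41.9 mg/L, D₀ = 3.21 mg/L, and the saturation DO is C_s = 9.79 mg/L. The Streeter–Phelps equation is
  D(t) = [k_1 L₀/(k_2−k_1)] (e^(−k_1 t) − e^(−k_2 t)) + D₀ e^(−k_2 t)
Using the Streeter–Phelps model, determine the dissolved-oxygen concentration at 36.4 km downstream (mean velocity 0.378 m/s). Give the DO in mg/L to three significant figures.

DO ≈ 6.07 mg/L

Travel time t = x/v = 36.4 km / (0.378 m/s) = 36400 m / 0.378 m/s = 96300 s = 1.115 d.
k_1 L₀/(k_2−k_1) = 0.229×41.9/(2.14−0.229) = 9.595/1.911 = 5.021 mg/L.
e^(−k_1 t) = e^(−0.229×1.115) = 0.7747; e^(−k_2 t) = e^(−2.14×1.115) = 0.09208.
D = 5.021 × (0.7747 − 0.09208) + 3.21 × 0.09208 = 3.428 + 0.2956 = 3.723 mg/L.
DO = C_s − D = 9.79 − 3.723 = 6.067 mg/L.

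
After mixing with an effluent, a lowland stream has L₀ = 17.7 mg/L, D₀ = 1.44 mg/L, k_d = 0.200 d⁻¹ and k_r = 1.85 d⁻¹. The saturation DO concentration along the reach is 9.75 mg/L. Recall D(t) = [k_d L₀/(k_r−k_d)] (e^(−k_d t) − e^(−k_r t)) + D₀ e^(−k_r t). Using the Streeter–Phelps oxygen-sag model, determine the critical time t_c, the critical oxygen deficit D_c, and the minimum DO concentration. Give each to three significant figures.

t_c ≈ 0.674 d; D_c ≈ 1.67 mg/L; min DO ≈ 8.08 mg/L

At the critical point dD/dt = 0, so k_d L₀ e^(−k_d t) = k_r D. Substituting D(t) from the Streeter–Phelps equation and solving for t gives
t_c = ln[(k_r/k_d)(1 − D₀(k_r−k_d)/(k_d L₀))] / (k_r−k_d).
Here k_r−k_d = 1.650 d⁻¹ and 1 − D₀(k_r−k_d)/(k_d L₀) = 1 − 1.44×1.650/(0.200×17.7) = 0.3288, so
t_c = ln(9.250 × 0.3288) / 1.650 = 1.112 / 1.650 = 0.6742 d.
L(t_c) = L₀ e^(−k_d t_c) = 17.7 × 0.8739 = 15.47 mg/L, and at the critical point k_r D_c = k_d L, so D_c = (0.200/1.85) × 15.47 = 1.672 mg/L.
Minimum DO = C_s − D_c = 9.75 − 1.672 = 8.078 mg/L.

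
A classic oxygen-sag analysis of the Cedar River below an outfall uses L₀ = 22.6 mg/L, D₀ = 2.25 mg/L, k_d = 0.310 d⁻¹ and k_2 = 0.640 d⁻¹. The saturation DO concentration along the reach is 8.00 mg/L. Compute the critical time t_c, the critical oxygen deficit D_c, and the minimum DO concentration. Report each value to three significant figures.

t_c = [1/(k_2−k_d)] ln[(k_2/k_d)(1 − D₀(k_2−k_d)/(k_d L₀))]
= [1/(0.640−0.310)] ln[(0.640/0.310)(1 − 2.25×0.3300/(0.310×22.6))]
= (1/0.3300) ln[2.065 × 0.8940] = 3.030 × ln(1.846) = 3.030 × 0.6129 = 1.857 d.
L(t_c) = L₀ e^(−k_d t_c) = 22.6 × 0.5623 = 12.71 mg/L, and at the critical point k_2 D_c = k_d L, so D_c = (0.310/0.640) × 12.71 = 6.155 mg/L.
Minimum DO = C_s − D_c = 8.00 − 6.155 = 1.845 mg/L.

t_c ≈ 1.86 d; D_c ≈ 6.16 mg/L; min DO ≈ 1.84 mg/L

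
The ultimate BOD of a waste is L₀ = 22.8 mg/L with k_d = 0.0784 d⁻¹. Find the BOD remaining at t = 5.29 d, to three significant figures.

L_t = L₀ e^(−k_d t) = 22.8 × e^(−0.0784×5.29) = 22.8 × 0.6605 = 15.06 mg/L.

L ≈ 15.1 mg/L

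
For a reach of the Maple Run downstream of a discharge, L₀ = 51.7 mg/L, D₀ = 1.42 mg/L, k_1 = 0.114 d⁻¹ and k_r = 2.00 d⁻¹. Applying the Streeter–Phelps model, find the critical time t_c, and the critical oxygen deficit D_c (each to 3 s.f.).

t_c ≈ 1.20 d; D_c ≈ 2.57 mg/L

With k_r/k_1 = 17.54 and 1 − D₀(k_r−k_1)/(k_1 L₀) = 0.5456,
t_c = ln(17.54 × 0.5456) / (2.00 − 0.114) = ln(9.572) / 1.886 = 2.259/1.886 = 1.198 d.
L(t_c) = L₀ e^(−k_1 t_c) = 51.7 × 0.8724 = 45.10 mg/L, and at the critical point k_r D_c = k_1 L, so D_c = (0.114/2.00) × 45.10 = 2.571 mg/L.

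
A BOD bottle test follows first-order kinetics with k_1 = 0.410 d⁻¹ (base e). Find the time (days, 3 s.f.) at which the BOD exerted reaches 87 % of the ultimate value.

y/L₀ = 1 − e^(−k_1 t) = 0.87 ⇒ e^(−k_1 t) = 0.130
t = −ln(0.130) / 0.410 = 2.040 / 0.410 = 4.976 d.

t ≈ 4.98 d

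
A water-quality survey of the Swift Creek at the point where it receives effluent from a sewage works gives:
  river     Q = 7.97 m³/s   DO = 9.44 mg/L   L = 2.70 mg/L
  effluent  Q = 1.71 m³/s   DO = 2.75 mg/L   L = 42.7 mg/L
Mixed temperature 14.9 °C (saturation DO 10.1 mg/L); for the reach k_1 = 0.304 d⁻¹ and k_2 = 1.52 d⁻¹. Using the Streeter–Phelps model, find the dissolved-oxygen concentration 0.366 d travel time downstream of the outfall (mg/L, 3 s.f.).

Mixed DO = (7.97×9.44 + 1.71×2.75)/(7.97+1.71) = 79.94/9.680 = 8.258 mg/L.
Mixed L₀ = (7.97×2.70 + 1.71×42.7)/(9.680) = 94.54/9.680 = 9.766 mg/L.
Initial deficit D₀ = C_s − DO₀ = 10.1 − 8.258 = 1.842 mg/L.
D(0.366) = [0.304×9.766/(1.52−0.304)](e^(−0.304×0.366) − e^(−1.52×0.366)) + 1.842 e^(−1.52×0.366)
= 2.442 × (0.8947 − 0.5733) + 1.842 × 0.5733 = 1.841 mg/L.
DO = 10.1 − 1.841 = 8.259 mg/L.

DO ≈ 8.26 mg/L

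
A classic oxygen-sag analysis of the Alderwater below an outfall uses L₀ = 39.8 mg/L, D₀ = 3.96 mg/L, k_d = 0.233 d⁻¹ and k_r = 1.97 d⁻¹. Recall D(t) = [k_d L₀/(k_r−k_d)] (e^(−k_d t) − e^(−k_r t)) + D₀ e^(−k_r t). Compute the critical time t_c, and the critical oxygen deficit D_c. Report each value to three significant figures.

t_c = [1/(k_r−k_d)] ln[(k_r/k_d)(1 − D₀(k_r−k_d)/(k_d L₀))]
= [1/(1.97−0.233)] ln[(1.97/0.233)(1 − 3.96×1.737/(0.233×39.8))]
= (1/1.737) ln[8.455 × 0.2583] = 0.5757 × ln(2.184) = 0.5757 × 0.7809 = 0.4496 d.
L(t_c) = L₀ e^(−k_d t_c) = 39.8 × 0.9005 = 35.84 mg/L, and at the critical point k_r D_c = k_d L, so D_c = (0.233/1.97) × 35.84 = 4.239 mg/L.

t_c ≈ 0.450 d; D_c ≈ 4.24 mg/L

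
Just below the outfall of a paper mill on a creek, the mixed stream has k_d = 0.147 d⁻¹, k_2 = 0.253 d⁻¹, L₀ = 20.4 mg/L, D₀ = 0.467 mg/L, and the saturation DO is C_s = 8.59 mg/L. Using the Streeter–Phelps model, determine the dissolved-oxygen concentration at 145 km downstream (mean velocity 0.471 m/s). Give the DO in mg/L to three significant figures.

DO ≈ 3.13 mg/L

Travel time t = x/v = 145 km / (0.471 m/s) = 145000 m / 0.471 m/s = 307900 s = 3.563 d.
k_d L₀/(k_2−k_d) = 0.147×20.4/(0.253−0.147) = 2.999/0.1060 = 28.29 mg/L.
e^(−k_d t) = e^(−0.147×3.563) = 0.5923; e^(−k_2 t) = e^(−0.253×3.563) = 0.4060.
D = 28.29 × (0.5923 − 0.4060) + 0.467 × 0.4060 = 5.271 + 0.1896 = 5.460 mg/L.
DO = C_s − D = 8.59 − 5.460 = 3.130 mg/L.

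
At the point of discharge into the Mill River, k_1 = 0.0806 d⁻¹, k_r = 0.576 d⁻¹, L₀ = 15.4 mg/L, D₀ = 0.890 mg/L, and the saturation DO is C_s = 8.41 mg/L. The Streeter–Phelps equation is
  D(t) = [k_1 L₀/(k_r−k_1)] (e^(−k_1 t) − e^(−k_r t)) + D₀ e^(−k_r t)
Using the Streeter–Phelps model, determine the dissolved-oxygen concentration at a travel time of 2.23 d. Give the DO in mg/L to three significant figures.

DO ≈ 6.76 mg/L

k_1 L₀/(k_r−k_1) = 0.0806×15.4/(0.576−0.0806) = 1.241/0.4954 = 2.506 mg/L.
e^(−k_1 t) = e^(−0.0806×2.230) = 0.8355; e^(−k_r t) = e^(−0.576×2.230) = 0.2768.
D = 2.506 × (0.8355 − 0.2768) + 0.890 × 0.2768 = 1.400 + 0.2463 = 1.646 mg/L.
DO = C_s − D = 8.41 − 1.646 = 6.764 mg/L.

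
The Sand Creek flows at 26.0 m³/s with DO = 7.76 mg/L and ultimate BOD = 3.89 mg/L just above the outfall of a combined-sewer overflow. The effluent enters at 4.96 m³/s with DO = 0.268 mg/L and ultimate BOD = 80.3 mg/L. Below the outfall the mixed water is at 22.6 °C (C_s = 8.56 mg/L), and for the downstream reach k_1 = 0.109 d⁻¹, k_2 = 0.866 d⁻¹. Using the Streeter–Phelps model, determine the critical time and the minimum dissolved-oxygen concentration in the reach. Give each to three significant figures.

t_c ≈ 0.130 d; minimum DO ≈ 6.56 mg/L

Mixed DO = (26.0×7.76 + 4.96×0.268)/(26.0+4.96) = 203.1/30.96 = 6.560 mg/L.
Mixed L₀ = (26.0×3.89 + 4.96×80.3)/(30.96) = 499.4/30.96 = 16.13 mg/L.
Initial deficit D₀ = C_s − DO₀ = 8.56 − 6.560 = 2.000 mg/L.
t_c = (1/0.7570) ln[(0.866/0.109)(1 − 2.000×0.7570/(0.109×16.13))] = 1.321 × ln(1.103) = 0.1296 d.
D_c = (0.109/0.866) × 16.13 × e^(−0.109×0.1296) = 0.1259 × 16.13 × 0.9860 = 2.002 mg/L.
Minimum DO = 8.56 − 2.002 = 6.558 mg/L.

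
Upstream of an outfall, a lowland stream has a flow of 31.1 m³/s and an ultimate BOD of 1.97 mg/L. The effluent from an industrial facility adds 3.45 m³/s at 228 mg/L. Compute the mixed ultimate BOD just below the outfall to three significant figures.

Flow-weighted mixing: C = (Q_r C_r + Q_w C_w)/(Q_r + Q_w)
= (31.1×1.97 + 3.45×228)/(31.1 + 3.45) = 847.9/34.55 = 24.54 mg/L.

24.5 mg/L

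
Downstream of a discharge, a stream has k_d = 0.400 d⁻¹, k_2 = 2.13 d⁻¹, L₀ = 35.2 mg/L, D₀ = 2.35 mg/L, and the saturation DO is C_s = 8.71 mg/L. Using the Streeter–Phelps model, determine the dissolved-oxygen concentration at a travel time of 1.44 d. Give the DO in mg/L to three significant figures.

k_d L₀/(k_2−k_d) = 0.400×35.2/(2.13−0.400) = 14.08/1.730 = 8.139 mg/L.
e^(−k_d t) = e^(−0.400×1.440) = 0.5621; e^(−k_2 t) = e^(−2.13×1.440) = 0.04655.
D = 8.139 × (0.5621 − 0.04655) + 2.35 × 0.04655 = 4.196 + 0.1094 = 4.306 mg/L.
DO = C_s − D = 8.71 − 4.306 = 4.404 mg/L.

DO ≈ 4.40 mg/L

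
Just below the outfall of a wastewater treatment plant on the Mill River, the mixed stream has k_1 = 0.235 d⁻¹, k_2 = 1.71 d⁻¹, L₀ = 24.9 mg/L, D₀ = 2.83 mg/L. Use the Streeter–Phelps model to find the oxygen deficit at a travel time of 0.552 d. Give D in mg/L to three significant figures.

D ≈ 3.04 mg/L

k_1 L₀/(k_2−k_1) = 0.235×24.9/(1.71−0.235) = 5.851/1.475 = 3.967 mg/L.
e^(−k_1 t) = e^(−0.235×0.5520) = 0.8783; e^(−k_2 t) = e^(−1.71×0.5520) = 0.3891.
D = 3.967 × (0.8783 − 0.3891) + 2.83 × 0.3891 = 1.941 + 1.101 = 3.042 mg/L.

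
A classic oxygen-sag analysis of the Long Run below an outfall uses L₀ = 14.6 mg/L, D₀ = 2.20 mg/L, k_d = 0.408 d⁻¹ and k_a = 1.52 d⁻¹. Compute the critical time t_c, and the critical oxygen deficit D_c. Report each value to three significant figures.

t_c = [1/(k_a−k_d)] ln[(k_a/k_d)(1 − D₀(k_a−k_d)/(k_d L₀))]
= [1/(1.52−0.408)] ln[(1.52/0.408)(1 − 2.20×1.112/(0.408×14.6))]
= (1/1.112) ln[3.725 × 0.5893] = 0.8993 × ln(2.195) = 0.8993 × 0.7864 = 0.7072 d.
L(t_c) = L₀ e^(−k_d t_c) = 14.6 × 0.7494 = 10.94 mg/L, and at the critical point k_a D_c = k_d L, so D_c = (0.408/1.52) × 10.94 = 2.937 mg/L.

t_c ≈ 0.707 d; D_c ≈ 2.94 mg/L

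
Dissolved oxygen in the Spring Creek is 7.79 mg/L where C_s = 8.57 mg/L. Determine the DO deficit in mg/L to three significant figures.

D = C_s − C = 8.57 − 7.79 = 0.780 mg/L.

D ≈ 0.780 mg/L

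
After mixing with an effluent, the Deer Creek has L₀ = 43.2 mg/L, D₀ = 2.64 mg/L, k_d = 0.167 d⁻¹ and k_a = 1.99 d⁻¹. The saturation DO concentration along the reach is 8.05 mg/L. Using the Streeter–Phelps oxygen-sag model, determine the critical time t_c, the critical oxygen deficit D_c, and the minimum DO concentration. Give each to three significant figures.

At the critical point dD/dt = 0, so k_d L₀ e^(−k_d t) = k_a D. Substituting D(t) from the Streeter–Phelps equation and solving for t gives
t_c = ln[(k_a/k_d)(1 − D₀(k_a−k_d)/(k_d L₀))] / (k_a−k_d).
Here k_a−k_d = 1.823 d⁻¹ and 1 − D₀(k_a−k_d)/(k_d L₀) = 1 − 2.64×1.823/(0.167×43.2) = 0.3329, so
t_c = ln(11.92 × 0.3329) / 1.823 = 1.378 / 1.823 = 0.7559 d.
D_c = (k_d/k_a) L₀ e^(−k_d t_c) = (0.167/1.99) × 43.2 × e^(−0.167×0.7559) = 0.08392 × 43.2 × 0.8814 = 3.195 mg/L.
Minimum DO = C_s − D_c = 8.05 − 3.195 = 4.855 mg/L.

t_c ≈ 0.756 d; D_c ≈ 3.20 mg/L; min DO ≈ 4.85 mg/L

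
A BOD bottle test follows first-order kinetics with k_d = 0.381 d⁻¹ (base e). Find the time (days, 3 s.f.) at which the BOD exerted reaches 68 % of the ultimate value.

y/L₀ = 1 − e^(−k_d t) = 0.68 ⇒ e^(−k_d t) = 0.320
t = −ln(0.320) / 0.381 = 1.139 / 0.381 = 2.991 d.

t ≈ 2.99 d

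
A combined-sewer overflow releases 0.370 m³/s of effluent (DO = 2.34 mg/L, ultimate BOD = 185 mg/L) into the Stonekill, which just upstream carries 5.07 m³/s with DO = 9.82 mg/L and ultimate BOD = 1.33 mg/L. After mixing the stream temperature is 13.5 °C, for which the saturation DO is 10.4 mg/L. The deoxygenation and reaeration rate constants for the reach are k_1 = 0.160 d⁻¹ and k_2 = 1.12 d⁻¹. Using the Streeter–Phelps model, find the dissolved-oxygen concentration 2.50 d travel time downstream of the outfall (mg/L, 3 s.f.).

DO ≈ 8.93 mg/L

Mixed DO = (5.07×9.82 + 0.370×2.34)/(5.07+0.370) = 50.65/5.440 = 9.311 mg/L.
Mixed L₀ = (5.07×1.33 + 0.370×185)/(5.440) = 75.19/5.440 = 13.82 mg/L.
Initial deficit D₀ = C_s − DO₀ = 10.4 − 9.311 = 1.089 mg/L.
D(2.50) = [0.160×13.82/(1.12−0.160)](e^(−0.160×2.50) − e^(−1.12×2.50)) + 1.089 e^(−1.12×2.50)
= 2.304 × (0.6703 − 0.06081) + 1.089 × 0.06081 = 1.470 mg/L.
DO = 10.4 − 1.470 = 8.930 mg/L.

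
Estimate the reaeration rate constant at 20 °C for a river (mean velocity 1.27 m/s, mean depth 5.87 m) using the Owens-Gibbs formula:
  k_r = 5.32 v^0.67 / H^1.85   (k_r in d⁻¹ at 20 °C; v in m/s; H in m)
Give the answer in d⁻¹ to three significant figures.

k_r = 5.32 × 1.27^0.67 / 5.87^1.85 = 5.32 × 1.174 / 26.42 = 0.2363 d⁻¹.

k_r ≈ 0.236 d⁻¹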